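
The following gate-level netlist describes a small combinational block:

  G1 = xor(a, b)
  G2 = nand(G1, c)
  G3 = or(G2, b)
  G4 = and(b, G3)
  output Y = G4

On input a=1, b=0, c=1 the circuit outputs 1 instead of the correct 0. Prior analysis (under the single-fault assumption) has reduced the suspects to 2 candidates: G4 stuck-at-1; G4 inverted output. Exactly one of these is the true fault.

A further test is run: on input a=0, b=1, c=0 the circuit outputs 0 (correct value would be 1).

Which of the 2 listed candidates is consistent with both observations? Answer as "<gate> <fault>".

Evaluate each candidate on input a=0, b=1, c=0:
  G4 stuck-at-1: G1=1, G2=1, G3=1, G4=1 [stuck-at-1] → 1 — eliminated
  G4 inverted output: G1=1, G2=1, G3=1, G4=0 [inverted output] → 0 — matches
Only G4 inverted output reproduces the observed 0.

G4 inverted output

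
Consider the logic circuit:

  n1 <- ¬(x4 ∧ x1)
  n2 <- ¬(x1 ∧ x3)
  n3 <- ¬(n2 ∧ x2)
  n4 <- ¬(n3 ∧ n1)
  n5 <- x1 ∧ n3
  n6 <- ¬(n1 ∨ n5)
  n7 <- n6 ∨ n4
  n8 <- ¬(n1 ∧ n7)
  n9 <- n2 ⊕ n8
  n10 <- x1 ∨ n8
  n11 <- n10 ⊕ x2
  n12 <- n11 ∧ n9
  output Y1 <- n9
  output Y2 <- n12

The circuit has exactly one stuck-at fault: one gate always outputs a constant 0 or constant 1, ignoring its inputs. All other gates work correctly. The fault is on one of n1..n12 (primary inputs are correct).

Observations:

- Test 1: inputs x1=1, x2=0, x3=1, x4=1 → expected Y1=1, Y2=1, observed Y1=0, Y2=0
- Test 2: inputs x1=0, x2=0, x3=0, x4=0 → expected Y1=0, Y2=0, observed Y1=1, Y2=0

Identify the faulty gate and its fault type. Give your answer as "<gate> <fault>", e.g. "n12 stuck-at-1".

n8 stuck-at-0

Fault-free values for test 1 (x1=1, x2=0, x3=1, x4=1): n1=0, n2=0, n3=1, n4=1, n5=1, n6=0, n7=1, n8=1, n9=1, n10=1, n11=1, n12=1, giving Y1=1, Y2=1. Observed Y1=0, Y2=0.
Test 1: faults giving observed Y1=0, Y2=0 are {n2 stuck-at-1, n8 stuck-at-0, n9 stuck-at-0}.
Test 2 (x1=0, x2=0, x3=0, x4=0): fault-free n1=1, n2=1, n3=1, n4=0, n5=0, n6=0, n7=0, n8=1, n9=0, n10=1, n11=1, n12=0 → Y1=0, Y2=0; observed Y1=1, Y2=0. Eliminates n2 stuck-at-1, n9 stuck-at-0.
Only n8 stuck-at-0 is consistent with every test.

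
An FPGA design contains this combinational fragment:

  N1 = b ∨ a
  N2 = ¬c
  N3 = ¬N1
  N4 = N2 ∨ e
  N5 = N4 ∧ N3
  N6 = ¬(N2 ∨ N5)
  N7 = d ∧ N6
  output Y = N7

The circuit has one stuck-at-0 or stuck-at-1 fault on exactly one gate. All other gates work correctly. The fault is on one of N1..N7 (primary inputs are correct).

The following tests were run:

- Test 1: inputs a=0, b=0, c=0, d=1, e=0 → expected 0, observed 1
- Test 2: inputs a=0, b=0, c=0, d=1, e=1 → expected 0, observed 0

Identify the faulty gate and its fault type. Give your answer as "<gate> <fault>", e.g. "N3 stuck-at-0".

Fault-free values for test 1 (a=0, b=0, c=0, d=1, e=0): N1=0, N2=1, N3=1, N4=1, N5=1, N6=0, N7=0, giving Y=0. Observed 1.
Test 1: faults giving observed 1 are {N2 stuck-at-0, N6 stuck-at-1, N7 stuck-at-1}.
Test 2 (a=0, b=0, c=0, d=1, e=1): fault-free N1=0, N2=1, N3=1, N4=1, N5=1, N6=0, N7=0 → 0; observed 0. Eliminates N6 stuck-at-1, N7 stuck-at-1.
Only N2 stuck-at-0 is consistent with every test.

N2 stuck-at-0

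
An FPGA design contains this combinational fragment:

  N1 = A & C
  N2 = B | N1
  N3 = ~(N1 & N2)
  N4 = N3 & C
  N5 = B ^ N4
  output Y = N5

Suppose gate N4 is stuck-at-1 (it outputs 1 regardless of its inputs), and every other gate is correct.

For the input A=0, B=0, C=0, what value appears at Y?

Propagate with N4 forced: N1=0, N2=0, N3=1, N4=1 [stuck-at-1], N5=1.
So Y = 1. (Without the fault it would be 0.)

1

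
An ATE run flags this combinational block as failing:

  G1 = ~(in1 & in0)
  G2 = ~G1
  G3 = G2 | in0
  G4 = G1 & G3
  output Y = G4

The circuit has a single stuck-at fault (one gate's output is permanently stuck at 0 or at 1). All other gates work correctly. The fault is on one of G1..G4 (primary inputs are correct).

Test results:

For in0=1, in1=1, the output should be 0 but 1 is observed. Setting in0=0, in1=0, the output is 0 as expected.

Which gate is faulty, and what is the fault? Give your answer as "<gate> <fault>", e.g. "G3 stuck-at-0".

G1 stuck-at-1

Fault-free values for test 1 (in0=1, in1=1): G1=0, G2=1, G3=1, G4=0, giving Y=0. Observed 1.
Test 1: faults giving observed 1 are {G1 stuck-at-1, G4 stuck-at-1}.
Test 2 (in0=0, in1=0): fault-free G1=1, G2=0, G3=0, G4=0 → 0; observed 0. Eliminates G4 stuck-at-1.
Only G1 stuck-at-1 is consistent with every test.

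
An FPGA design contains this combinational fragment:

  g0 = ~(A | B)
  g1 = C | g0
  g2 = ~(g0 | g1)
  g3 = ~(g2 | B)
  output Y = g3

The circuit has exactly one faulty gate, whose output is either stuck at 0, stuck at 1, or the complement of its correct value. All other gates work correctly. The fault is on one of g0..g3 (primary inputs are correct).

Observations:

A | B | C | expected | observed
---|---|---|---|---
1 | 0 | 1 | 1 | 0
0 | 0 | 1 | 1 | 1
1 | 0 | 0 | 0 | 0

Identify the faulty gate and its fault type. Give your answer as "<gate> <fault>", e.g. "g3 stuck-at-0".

g1 stuck-at-0

Fault-free values for test 1 (A=1, B=0, C=1): g0=0, g1=1, g2=0, g3=1, giving Y=1. Observed 0.
Test 1: faults giving observed 0 are {g1 stuck-at-0, g1 inverted output, g2 stuck-at-1, g2 inverted output, g3 stuck-at-0, g3 inverted output}.
Test 2 (A=0, B=0, C=1): fault-free g0=1, g1=1, g2=0, g3=1 → 1; observed 1. Eliminates g2 stuck-at-1, g2 inverted output, g3 stuck-at-0, g3 inverted output.
Test 3 (A=1, B=0, C=0): fault-free g0=0, g1=0, g2=1, g3=0 → 0; observed 0. Eliminates g1 inverted output.
Only g1 stuck-at-0 is consistent with every test.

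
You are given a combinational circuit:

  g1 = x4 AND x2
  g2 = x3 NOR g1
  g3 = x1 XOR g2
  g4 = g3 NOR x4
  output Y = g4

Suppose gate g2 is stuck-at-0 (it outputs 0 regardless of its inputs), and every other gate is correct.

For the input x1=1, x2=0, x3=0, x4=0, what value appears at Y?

0

Propagate with g2 forced: g1=0, g2=0 [stuck-at-0], g3=1, g4=0.
So Y = 0. (Without the fault it would be 1.)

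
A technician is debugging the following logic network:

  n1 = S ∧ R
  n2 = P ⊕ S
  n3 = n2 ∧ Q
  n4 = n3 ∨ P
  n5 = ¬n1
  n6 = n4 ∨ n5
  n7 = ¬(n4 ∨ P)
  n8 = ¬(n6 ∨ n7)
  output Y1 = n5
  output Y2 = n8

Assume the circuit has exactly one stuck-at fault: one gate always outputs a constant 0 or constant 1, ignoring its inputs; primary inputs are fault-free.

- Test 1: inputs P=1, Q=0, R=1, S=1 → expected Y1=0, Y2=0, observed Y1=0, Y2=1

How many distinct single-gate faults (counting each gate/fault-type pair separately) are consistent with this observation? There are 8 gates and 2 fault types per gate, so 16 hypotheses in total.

Fault-free: n1=1, n2=0, n3=0, n4=1, n5=0, n6=1, n7=0, n8=0 → Y1=0, Y2=0. Observed Y1=0, Y2=1.
  n1: none of the 2 fault types match ✗
  n2: none of the 2 fault types match ✗
  n3: none of the 2 fault types match ✗
  n4: stuck-at-0 ✓; others ✗
  n5: none of the 2 fault types match ✗
  n6: stuck-at-0 ✓; others ✗
  n7: none of the 2 fault types match ✗
  n8: stuck-at-1 ✓; others ✗
Consistent faults: {n4 stuck-at-0, n6 stuck-at-0, n8 stuck-at-1} — 3 in all.

3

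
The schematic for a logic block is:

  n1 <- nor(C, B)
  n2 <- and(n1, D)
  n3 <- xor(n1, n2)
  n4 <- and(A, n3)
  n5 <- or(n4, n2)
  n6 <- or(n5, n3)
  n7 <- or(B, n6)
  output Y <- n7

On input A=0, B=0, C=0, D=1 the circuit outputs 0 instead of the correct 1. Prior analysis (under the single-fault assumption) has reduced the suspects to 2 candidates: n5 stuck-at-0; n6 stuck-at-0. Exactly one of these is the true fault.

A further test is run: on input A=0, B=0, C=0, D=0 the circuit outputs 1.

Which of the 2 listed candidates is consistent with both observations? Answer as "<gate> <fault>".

n5 stuck-at-0

Evaluate each candidate on input A=0, B=0, C=0, D=0:
  n5 stuck-at-0: n1=1, n2=0, n3=1, n4=0, n5=0 [stuck-at-0], n6=1, n7=1 → 1 — matches
  n6 stuck-at-0: n1=1, n2=0, n3=1, n4=0, n5=0, n6=0 [stuck-at-0], n7=0 → 0 — eliminated
Only n5 stuck-at-0 reproduces the observed 1.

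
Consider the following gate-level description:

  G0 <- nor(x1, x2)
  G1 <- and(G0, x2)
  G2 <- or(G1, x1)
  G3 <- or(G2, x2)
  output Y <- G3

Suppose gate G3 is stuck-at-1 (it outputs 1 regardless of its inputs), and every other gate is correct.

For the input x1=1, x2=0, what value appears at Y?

Propagate with G3 forced: G0=0, G1=0, G2=1, G3=1 [stuck-at-1].
So Y = 1. (Same as the fault-free value — the fault is masked on this input.)

1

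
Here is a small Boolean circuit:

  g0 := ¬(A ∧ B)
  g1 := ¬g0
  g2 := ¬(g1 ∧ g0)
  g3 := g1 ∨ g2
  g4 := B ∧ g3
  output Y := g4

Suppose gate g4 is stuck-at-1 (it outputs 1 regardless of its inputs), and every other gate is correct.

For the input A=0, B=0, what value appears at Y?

Propagate with g4 forced: g0=1, g1=0, g2=1, g3=1, g4=1 [stuck-at-1].
So Y = 1. (Without the fault it would be 0.)

1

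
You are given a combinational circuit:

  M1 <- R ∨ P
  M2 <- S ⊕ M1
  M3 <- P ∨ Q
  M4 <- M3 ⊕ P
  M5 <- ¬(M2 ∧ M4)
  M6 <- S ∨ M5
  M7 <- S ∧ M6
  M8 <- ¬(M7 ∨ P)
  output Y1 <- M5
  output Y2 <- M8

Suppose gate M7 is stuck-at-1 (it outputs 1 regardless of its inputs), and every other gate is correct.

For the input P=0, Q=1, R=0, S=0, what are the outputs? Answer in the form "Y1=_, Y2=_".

Propagate with M7 forced: M1=0, M2=0, M3=1, M4=1, M5=1, M6=1, M7=1 [stuck-at-1], M8=0.
So the outputs are Y1=1, Y2=0. (Without the fault they would be Y1=1, Y2=1.)

Y1=1, Y2=0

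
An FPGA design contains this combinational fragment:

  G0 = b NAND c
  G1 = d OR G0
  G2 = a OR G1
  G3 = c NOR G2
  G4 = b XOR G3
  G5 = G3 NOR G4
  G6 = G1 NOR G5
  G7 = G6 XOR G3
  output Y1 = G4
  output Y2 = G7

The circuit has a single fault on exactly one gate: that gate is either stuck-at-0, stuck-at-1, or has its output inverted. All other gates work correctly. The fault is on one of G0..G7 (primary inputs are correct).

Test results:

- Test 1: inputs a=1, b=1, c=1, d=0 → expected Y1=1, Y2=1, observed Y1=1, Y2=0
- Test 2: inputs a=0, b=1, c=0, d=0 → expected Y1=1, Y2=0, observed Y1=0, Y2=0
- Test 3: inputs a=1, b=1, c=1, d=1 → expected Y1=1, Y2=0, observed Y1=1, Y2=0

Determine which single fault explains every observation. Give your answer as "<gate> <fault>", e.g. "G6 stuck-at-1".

Fault-free values for test 1 (a=1, b=1, c=1, d=0): G0=0, G1=0, G2=1, G3=0, G4=1, G5=0, G6=1, G7=1, giving Y1=1, Y2=1. Observed Y1=1, Y2=0.
Test 1: faults giving observed Y1=1, Y2=0 are {G0 stuck-at-1, G0 inverted output, G1 stuck-at-1, G1 inverted output, G5 stuck-at-1, G5 inverted output, G6 stuck-at-0, G6 inverted output, G7 stuck-at-0, G7 inverted output}.
Test 2 (a=0, b=1, c=0, d=0): fault-free G0=1, G1=1, G2=1, G3=0, G4=1, G5=0, G6=0, G7=0 → Y1=1, Y2=0; observed Y1=0, Y2=0. Eliminates G0 stuck-at-1, G1 stuck-at-1, G5 stuck-at-1, G5 inverted output, G6 stuck-at-0, G6 inverted output, G7 stuck-at-0, G7 inverted output.
Test 3 (a=1, b=1, c=1, d=1): fault-free G0=0, G1=1, G2=1, G3=0, G4=1, G5=0, G6=0, G7=0 → Y1=1, Y2=0; observed Y1=1, Y2=0. Eliminates G1 inverted output.
Only G0 inverted output is consistent with every test.

G0 inverted output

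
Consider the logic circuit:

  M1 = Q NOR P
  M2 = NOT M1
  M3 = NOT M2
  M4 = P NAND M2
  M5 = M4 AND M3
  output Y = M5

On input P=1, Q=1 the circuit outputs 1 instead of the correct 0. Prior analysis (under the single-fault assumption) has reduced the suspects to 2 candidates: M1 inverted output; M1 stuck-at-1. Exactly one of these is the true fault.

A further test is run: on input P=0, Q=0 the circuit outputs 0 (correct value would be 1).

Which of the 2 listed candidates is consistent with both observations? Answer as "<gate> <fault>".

M1 inverted output

Evaluate each candidate on input P=0, Q=0:
  M1 inverted output: M1=0 [inverted output], M2=1, M3=0, M4=1, M5=0 → 0 — matches
  M1 stuck-at-1: M1=1 [stuck-at-1], M2=0, M3=1, M4=1, M5=1 → 1 — eliminated
Only M1 inverted output reproduces the observed 0.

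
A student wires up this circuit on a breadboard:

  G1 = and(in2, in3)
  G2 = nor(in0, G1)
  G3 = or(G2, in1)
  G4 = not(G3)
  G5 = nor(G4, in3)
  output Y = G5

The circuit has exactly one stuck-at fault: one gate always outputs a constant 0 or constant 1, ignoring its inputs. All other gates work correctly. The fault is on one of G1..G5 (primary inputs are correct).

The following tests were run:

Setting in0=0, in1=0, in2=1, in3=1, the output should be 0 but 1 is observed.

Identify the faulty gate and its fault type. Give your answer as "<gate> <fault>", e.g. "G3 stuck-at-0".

G5 stuck-at-1

Fault-free values for test 1 (in0=0, in1=0, in2=1, in3=1): G1=1, G2=0, G3=0, G4=1, G5=0, giving Y=0. Observed 1.
Test 1: faults giving observed 1 are {G5 stuck-at-1}.
Only G5 stuck-at-1 is consistent with every test.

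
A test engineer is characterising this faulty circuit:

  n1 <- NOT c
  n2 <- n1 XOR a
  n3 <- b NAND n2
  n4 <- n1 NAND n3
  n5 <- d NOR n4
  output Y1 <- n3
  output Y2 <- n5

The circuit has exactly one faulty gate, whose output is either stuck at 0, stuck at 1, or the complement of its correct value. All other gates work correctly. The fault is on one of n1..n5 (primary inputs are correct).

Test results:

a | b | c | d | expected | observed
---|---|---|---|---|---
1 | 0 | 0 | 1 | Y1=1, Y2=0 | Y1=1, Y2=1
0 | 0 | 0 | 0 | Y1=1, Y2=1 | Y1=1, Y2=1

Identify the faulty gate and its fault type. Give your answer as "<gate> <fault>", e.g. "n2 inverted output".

n5 stuck-at-1

Fault-free values for test 1 (a=1, b=0, c=0, d=1): n1=1, n2=0, n3=1, n4=0, n5=0, giving Y1=1, Y2=0. Observed Y1=1, Y2=1.
Test 1: faults giving observed Y1=1, Y2=1 are {n5 stuck-at-1, n5 inverted output}.
Test 2 (a=0, b=0, c=0, d=0): fault-free n1=1, n2=1, n3=1, n4=0, n5=1 → Y1=1, Y2=1; observed Y1=1, Y2=1. Eliminates n5 inverted output.
Only n5 stuck-at-1 is consistent with every test.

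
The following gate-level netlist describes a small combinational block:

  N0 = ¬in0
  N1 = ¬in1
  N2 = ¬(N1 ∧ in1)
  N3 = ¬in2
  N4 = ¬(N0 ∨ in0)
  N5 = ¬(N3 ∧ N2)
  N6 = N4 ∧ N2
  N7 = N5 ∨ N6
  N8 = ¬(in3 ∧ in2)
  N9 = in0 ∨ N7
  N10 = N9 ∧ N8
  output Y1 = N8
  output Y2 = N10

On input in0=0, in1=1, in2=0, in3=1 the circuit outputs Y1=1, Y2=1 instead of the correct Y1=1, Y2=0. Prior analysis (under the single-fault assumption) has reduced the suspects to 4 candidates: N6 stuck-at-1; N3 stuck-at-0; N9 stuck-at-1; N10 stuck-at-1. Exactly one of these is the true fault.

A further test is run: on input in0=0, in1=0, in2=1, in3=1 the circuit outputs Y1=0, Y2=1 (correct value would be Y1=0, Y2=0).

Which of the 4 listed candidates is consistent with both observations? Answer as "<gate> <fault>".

N10 stuck-at-1

Evaluate each candidate on input in0=0, in1=0, in2=1, in3=1:
  N6 stuck-at-1: N0=1, N1=1, N2=1, N3=0, N4=0, N5=1, N6=1 [stuck-at-1], N7=1, N8=0, N9=1, N10=0 → Y1=0, Y2=0 — eliminated
  N3 stuck-at-0: N0=1, N1=1, N2=1, N3=0 [stuck-at-0], N4=0, N5=1, N6=0, N7=1, N8=0, N9=1, N10=0 → Y1=0, Y2=0 — eliminated
  N9 stuck-at-1: N0=1, N1=1, N2=1, N3=0, N4=0, N5=1, N6=0, N7=1, N8=0, N9=1 [stuck-at-1], N10=0 → Y1=0, Y2=0 — eliminated
  N10 stuck-at-1: N0=1, N1=1, N2=1, N3=0, N4=0, N5=1, N6=0, N7=1, N8=0, N9=1, N10=1 [stuck-at-1] → Y1=0, Y2=1 — matches
Only N10 stuck-at-1 reproduces the observed Y1=0, Y2=1.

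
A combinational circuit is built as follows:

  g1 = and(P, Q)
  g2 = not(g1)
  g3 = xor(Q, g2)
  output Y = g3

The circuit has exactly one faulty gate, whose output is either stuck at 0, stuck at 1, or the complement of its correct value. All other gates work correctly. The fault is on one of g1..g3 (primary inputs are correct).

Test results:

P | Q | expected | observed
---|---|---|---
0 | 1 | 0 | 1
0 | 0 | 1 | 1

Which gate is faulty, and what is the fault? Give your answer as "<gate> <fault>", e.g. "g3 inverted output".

g3 stuck-at-1

Fault-free values for test 1 (P=0, Q=1): g1=0, g2=1, g3=0, giving Y=0. Observed 1.
Test 1: faults giving observed 1 are {g1 stuck-at-1, g1 inverted output, g2 stuck-at-0, g2 inverted output, g3 stuck-at-1, g3 inverted output}.
Test 2 (P=0, Q=0): fault-free g1=0, g2=1, g3=1 → 1; observed 1. Eliminates g1 stuck-at-1, g1 inverted output, g2 stuck-at-0, g2 inverted output, g3 inverted output.
Only g3 stuck-at-1 is consistent with every test.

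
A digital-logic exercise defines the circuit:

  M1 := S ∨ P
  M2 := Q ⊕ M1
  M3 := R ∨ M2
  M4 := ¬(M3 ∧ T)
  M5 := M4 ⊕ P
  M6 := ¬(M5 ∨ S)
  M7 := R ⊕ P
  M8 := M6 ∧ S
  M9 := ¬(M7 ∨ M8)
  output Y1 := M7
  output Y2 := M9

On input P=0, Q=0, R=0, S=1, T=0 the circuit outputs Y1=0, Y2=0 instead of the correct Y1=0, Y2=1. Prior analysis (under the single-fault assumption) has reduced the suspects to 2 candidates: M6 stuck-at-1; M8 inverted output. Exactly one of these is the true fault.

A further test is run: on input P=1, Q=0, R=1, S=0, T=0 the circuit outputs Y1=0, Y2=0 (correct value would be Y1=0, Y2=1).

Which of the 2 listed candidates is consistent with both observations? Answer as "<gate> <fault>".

Evaluate each candidate on input P=1, Q=0, R=1, S=0, T=0:
  M6 stuck-at-1: M1=1, M2=1, M3=1, M4=1, M5=0, M6=1 [stuck-at-1], M7=0, M8=0, M9=1 → Y1=0, Y2=1 — eliminated
  M8 inverted output: M1=1, M2=1, M3=1, M4=1, M5=0, M6=1, M7=0, M8=1 [inverted output], M9=0 → Y1=0, Y2=0 — matches
Only M8 inverted output reproduces the observed Y1=0, Y2=0.

M8 inverted output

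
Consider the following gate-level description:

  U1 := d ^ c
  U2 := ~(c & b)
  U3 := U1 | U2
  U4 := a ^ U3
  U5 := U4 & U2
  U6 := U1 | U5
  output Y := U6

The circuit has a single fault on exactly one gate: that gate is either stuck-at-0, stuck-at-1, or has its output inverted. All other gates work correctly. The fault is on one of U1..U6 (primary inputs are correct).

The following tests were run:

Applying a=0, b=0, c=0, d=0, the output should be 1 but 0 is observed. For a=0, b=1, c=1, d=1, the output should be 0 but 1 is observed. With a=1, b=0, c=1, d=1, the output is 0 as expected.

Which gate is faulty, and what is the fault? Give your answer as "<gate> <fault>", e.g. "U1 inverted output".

Fault-free values for test 1 (a=0, b=0, c=0, d=0): U1=0, U2=1, U3=1, U4=1, U5=1, U6=1, giving Y=1. Observed 0.
Test 1: faults giving observed 0 are {U2 stuck-at-0, U2 inverted output, U3 stuck-at-0, U3 inverted output, U4 stuck-at-0, U4 inverted output, U5 stuck-at-0, U5 inverted output, U6 stuck-at-0, U6 inverted output}.
Test 2 (a=0, b=1, c=1, d=1): fault-free U1=0, U2=0, U3=0, U4=0, U5=0, U6=0 → 0; observed 1. Eliminates U2 stuck-at-0, U3 stuck-at-0, U3 inverted output, U4 stuck-at-0, U4 inverted output, U5 stuck-at-0, U6 stuck-at-0.
Test 3 (a=1, b=0, c=1, d=1): fault-free U1=0, U2=1, U3=1, U4=0, U5=0, U6=0 → 0; observed 0. Eliminates U5 inverted output, U6 inverted output.
Only U2 inverted output is consistent with every test.

U2 inverted output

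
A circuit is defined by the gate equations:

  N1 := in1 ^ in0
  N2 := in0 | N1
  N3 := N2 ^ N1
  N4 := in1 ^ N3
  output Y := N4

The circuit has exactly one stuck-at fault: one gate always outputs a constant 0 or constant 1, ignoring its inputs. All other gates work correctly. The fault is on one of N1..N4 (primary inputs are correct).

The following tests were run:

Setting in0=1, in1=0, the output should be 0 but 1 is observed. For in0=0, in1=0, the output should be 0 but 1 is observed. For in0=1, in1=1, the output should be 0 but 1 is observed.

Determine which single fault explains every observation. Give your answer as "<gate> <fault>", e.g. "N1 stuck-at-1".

Fault-free values for test 1 (in0=1, in1=0): N1=1, N2=1, N3=0, N4=0, giving Y=0. Observed 1.
Test 1: faults giving observed 1 are {N1 stuck-at-0, N2 stuck-at-0, N3 stuck-at-1, N4 stuck-at-1}.
Test 2 (in0=0, in1=0): fault-free N1=0, N2=0, N3=0, N4=0 → 0; observed 1. Eliminates N1 stuck-at-0, N2 stuck-at-0.
Test 3 (in0=1, in1=1): fault-free N1=0, N2=1, N3=1, N4=0 → 0; observed 1. Eliminates N3 stuck-at-1.
Only N4 stuck-at-1 is consistent with every test.

N4 stuck-at-1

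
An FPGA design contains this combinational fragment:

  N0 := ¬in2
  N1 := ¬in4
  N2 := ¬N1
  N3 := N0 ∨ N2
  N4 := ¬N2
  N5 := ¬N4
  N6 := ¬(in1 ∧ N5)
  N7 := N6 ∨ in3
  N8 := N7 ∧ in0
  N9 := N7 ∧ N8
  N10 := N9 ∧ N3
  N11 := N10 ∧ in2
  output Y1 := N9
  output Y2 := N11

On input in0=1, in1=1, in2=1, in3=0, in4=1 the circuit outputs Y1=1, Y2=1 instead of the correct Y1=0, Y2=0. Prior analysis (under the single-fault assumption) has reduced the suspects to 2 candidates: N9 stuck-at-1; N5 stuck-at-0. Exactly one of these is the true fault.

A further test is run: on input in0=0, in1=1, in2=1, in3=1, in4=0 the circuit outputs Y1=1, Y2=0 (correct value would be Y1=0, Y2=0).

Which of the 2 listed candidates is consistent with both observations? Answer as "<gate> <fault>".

Evaluate each candidate on input in0=0, in1=1, in2=1, in3=1, in4=0:
  N9 stuck-at-1: N0=0, N1=1, N2=0, N3=0, N4=1, N5=0, N6=1, N7=1, N8=0, N9=1 [stuck-at-1], N10=0, N11=0 → Y1=1, Y2=0 — matches
  N5 stuck-at-0: N0=0, N1=1, N2=0, N3=0, N4=1, N5=0 [stuck-at-0], N6=1, N7=1, N8=0, N9=0, N10=0, N11=0 → Y1=0, Y2=0 — eliminated
Only N9 stuck-at-1 reproduces the observed Y1=1, Y2=0.

N9 stuck-at-1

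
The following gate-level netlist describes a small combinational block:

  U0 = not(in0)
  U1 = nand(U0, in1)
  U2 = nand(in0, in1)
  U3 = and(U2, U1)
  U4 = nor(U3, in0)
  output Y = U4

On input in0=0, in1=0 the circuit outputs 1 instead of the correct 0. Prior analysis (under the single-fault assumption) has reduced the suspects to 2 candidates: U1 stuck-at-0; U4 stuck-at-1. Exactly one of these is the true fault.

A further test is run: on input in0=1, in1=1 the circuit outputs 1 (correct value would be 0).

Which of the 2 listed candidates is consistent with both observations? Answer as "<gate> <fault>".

U4 stuck-at-1

Evaluate each candidate on input in0=1, in1=1:
  U1 stuck-at-0: U0=0, U1=0 [stuck-at-0], U2=0, U3=0, U4=0 → 0 — eliminated
  U4 stuck-at-1: U0=0, U1=1, U2=0, U3=0, U4=1 [stuck-at-1] → 1 — matches
Only U4 stuck-at-1 reproduces the observed 1.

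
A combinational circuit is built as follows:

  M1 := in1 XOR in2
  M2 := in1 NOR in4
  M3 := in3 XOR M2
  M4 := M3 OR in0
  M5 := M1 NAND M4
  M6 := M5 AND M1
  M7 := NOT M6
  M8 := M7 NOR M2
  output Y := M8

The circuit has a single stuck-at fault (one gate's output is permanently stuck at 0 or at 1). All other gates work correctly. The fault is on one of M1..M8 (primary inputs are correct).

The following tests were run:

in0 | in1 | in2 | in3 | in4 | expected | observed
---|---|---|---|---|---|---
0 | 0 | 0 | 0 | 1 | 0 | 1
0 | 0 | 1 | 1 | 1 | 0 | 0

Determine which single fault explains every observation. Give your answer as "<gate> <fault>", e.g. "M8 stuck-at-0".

Fault-free values for test 1 (in0=0, in1=0, in2=0, in3=0, in4=1): M1=0, M2=0, M3=0, M4=0, M5=1, M6=0, M7=1, M8=0, giving Y=0. Observed 1.
Test 1: faults giving observed 1 are {M1 stuck-at-1, M6 stuck-at-1, M7 stuck-at-0, M8 stuck-at-1}.
Test 2 (in0=0, in1=0, in2=1, in3=1, in4=1): fault-free M1=1, M2=0, M3=1, M4=1, M5=0, M6=0, M7=1, M8=0 → 0; observed 0. Eliminates M6 stuck-at-1, M7 stuck-at-0, M8 stuck-at-1.
Only M1 stuck-at-1 is consistent with every test.

M1 stuck-at-1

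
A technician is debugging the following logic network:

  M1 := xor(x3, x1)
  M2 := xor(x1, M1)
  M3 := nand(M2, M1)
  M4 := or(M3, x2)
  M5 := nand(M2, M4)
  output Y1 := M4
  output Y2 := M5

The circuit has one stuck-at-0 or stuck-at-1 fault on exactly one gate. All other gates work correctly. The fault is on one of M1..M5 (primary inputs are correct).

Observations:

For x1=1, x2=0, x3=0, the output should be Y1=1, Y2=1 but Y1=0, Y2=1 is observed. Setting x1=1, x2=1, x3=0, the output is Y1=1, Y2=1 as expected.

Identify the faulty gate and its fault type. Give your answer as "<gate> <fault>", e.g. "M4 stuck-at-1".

M3 stuck-at-0

Fault-free values for test 1 (x1=1, x2=0, x3=0): M1=1, M2=0, M3=1, M4=1, M5=1, giving Y1=1, Y2=1. Observed Y1=0, Y2=1.
Test 1: faults giving observed Y1=0, Y2=1 are {M2 stuck-at-1, M3 stuck-at-0, M4 stuck-at-0}.
Test 2 (x1=1, x2=1, x3=0): fault-free M1=1, M2=0, M3=1, M4=1, M5=1 → Y1=1, Y2=1; observed Y1=1, Y2=1. Eliminates M2 stuck-at-1, M4 stuck-at-0.
Only M3 stuck-at-0 is consistent with every test.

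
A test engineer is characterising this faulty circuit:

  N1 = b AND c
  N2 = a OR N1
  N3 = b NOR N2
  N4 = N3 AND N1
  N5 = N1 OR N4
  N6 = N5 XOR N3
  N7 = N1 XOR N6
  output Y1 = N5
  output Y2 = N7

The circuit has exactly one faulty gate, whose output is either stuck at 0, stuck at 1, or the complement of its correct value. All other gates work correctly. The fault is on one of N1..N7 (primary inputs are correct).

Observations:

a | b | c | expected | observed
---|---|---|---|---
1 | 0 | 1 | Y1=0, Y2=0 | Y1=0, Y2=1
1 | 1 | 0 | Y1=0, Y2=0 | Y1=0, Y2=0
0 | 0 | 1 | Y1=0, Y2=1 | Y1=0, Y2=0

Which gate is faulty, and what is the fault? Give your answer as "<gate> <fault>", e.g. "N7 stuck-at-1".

Fault-free values for test 1 (a=1, b=0, c=1): N1=0, N2=1, N3=0, N4=0, N5=0, N6=0, N7=0, giving Y1=0, Y2=0. Observed Y1=0, Y2=1.
Test 1: faults giving observed Y1=0, Y2=1 are {N2 stuck-at-0, N2 inverted output, N3 stuck-at-1, N3 inverted output, N6 stuck-at-1, N6 inverted output, N7 stuck-at-1, N7 inverted output}.
Test 2 (a=1, b=1, c=0): fault-free N1=0, N2=1, N3=0, N4=0, N5=0, N6=0, N7=0 → Y1=0, Y2=0; observed Y1=0, Y2=0. Eliminates N3 stuck-at-1, N3 inverted output, N6 stuck-at-1, N6 inverted output, N7 stuck-at-1, N7 inverted output.
Test 3 (a=0, b=0, c=1): fault-free N1=0, N2=0, N3=1, N4=0, N5=0, N6=1, N7=1 → Y1=0, Y2=1; observed Y1=0, Y2=0. Eliminates N2 stuck-at-0.
Only N2 inverted output is consistent with every test.

N2 inverted output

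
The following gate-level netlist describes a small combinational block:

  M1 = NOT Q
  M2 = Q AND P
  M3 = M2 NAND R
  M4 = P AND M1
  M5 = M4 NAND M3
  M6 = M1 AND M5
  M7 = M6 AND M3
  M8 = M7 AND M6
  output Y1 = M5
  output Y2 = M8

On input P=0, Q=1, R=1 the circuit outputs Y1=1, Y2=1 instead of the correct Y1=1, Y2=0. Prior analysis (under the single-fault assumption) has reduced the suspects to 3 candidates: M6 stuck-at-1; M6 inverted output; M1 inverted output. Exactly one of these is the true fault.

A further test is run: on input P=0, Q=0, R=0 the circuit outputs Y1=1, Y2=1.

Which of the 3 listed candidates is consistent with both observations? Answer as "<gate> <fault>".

M6 stuck-at-1

Evaluate each candidate on input P=0, Q=0, R=0:
  M6 stuck-at-1: M1=1, M2=0, M3=1, M4=0, M5=1, M6=1 [stuck-at-1], M7=1, M8=1 → Y1=1, Y2=1 — matches
  M6 inverted output: M1=1, M2=0, M3=1, M4=0, M5=1, M6=0 [inverted output], M7=0, M8=0 → Y1=1, Y2=0 — eliminated
  M1 inverted output: M1=0 [inverted output], M2=0, M3=1, M4=0, M5=1, M6=0, M7=0, M8=0 → Y1=1, Y2=0 — eliminated
Only M6 stuck-at-1 reproduces the observed Y1=1, Y2=1.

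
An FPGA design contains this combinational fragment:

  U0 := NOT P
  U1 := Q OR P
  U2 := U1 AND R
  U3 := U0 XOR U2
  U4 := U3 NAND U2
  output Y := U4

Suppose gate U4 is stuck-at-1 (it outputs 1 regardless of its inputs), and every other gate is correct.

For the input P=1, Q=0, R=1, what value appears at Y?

Propagate with U4 forced: U0=0, U1=1, U2=1, U3=1, U4=1 [stuck-at-1].
So Y = 1. (Without the fault it would be 0.)

1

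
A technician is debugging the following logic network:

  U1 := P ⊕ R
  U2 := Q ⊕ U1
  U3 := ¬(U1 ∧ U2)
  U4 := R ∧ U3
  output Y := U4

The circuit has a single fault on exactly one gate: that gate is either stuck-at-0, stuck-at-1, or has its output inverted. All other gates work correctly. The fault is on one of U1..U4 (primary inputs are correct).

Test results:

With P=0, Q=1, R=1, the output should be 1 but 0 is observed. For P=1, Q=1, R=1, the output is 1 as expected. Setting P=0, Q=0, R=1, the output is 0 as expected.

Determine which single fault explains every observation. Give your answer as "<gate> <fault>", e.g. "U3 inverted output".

Fault-free values for test 1 (P=0, Q=1, R=1): U1=1, U2=0, U3=1, U4=1, giving Y=1. Observed 0.
Test 1: faults giving observed 0 are {U2 stuck-at-1, U2 inverted output, U3 stuck-at-0, U3 inverted output, U4 stuck-at-0, U4 inverted output}.
Test 2 (P=1, Q=1, R=1): fault-free U1=0, U2=1, U3=1, U4=1 → 1; observed 1. Eliminates U3 stuck-at-0, U3 inverted output, U4 stuck-at-0, U4 inverted output.
Test 3 (P=0, Q=0, R=1): fault-free U1=1, U2=1, U3=0, U4=0 → 0; observed 0. Eliminates U2 inverted output.
Only U2 stuck-at-1 is consistent with every test.

U2 stuck-at-1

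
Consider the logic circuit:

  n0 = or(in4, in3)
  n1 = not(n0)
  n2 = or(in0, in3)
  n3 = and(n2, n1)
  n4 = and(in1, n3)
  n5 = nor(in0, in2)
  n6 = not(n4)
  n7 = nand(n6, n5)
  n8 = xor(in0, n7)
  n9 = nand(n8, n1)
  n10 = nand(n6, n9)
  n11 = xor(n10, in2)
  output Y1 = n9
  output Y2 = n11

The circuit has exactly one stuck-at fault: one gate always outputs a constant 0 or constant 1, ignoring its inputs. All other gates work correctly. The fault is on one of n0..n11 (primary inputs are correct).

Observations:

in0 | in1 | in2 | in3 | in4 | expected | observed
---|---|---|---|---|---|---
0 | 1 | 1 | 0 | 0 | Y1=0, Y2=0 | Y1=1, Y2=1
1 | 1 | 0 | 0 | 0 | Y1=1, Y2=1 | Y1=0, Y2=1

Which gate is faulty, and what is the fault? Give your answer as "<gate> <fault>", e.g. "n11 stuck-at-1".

Fault-free values for test 1 (in0=0, in1=1, in2=1, in3=0, in4=0): n0=0, n1=1, n2=0, n3=0, n4=0, n5=0, n6=1, n7=1, n8=1, n9=0, n10=1, n11=0, giving Y1=0, Y2=0. Observed Y1=1, Y2=1.
Test 1: faults giving observed Y1=1, Y2=1 are {n0 stuck-at-1, n1 stuck-at-0, n5 stuck-at-1, n7 stuck-at-0, n8 stuck-at-0, n9 stuck-at-1}.
Test 2 (in0=1, in1=1, in2=0, in3=0, in4=0): fault-free n0=0, n1=1, n2=1, n3=1, n4=1, n5=0, n6=0, n7=1, n8=0, n9=1, n10=1, n11=1 → Y1=1, Y2=1; observed Y1=0, Y2=1. Eliminates n0 stuck-at-1, n1 stuck-at-0, n5 stuck-at-1, n8 stuck-at-0, n9 stuck-at-1.
Only n7 stuck-at-0 is consistent with every test.

n7 stuck-at-0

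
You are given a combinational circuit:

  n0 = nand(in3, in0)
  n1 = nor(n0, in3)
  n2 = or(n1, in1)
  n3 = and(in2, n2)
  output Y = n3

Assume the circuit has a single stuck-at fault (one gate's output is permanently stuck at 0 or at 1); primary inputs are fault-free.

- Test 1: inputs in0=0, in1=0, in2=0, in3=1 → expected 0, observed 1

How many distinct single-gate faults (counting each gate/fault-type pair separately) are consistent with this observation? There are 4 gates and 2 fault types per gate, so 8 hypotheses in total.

Fault-free: n0=1, n1=0, n2=0, n3=0 → 0. Observed 1.
  n0 stuck-at-0: output 0 ✗
  n0 stuck-at-1: output 0 ✗
  n1 stuck-at-0: output 0 ✗
  n1 stuck-at-1: output 0 ✗
  n2 stuck-at-0: output 0 ✗
  n2 stuck-at-1: output 0 ✗
  n3 stuck-at-0: output 0 ✗
  n3 stuck-at-1: output 1 ✓
Consistent faults: {n3 stuck-at-1} — 1 in all.

1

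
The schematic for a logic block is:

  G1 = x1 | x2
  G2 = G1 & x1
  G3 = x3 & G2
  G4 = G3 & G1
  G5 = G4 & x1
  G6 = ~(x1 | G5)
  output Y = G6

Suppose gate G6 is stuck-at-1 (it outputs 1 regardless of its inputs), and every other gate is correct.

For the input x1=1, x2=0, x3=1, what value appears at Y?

Propagate with G6 forced: G1=1, G2=1, G3=1, G4=1, G5=1, G6=1 [stuck-at-1].
So Y = 1. (Without the fault it would be 0.)

1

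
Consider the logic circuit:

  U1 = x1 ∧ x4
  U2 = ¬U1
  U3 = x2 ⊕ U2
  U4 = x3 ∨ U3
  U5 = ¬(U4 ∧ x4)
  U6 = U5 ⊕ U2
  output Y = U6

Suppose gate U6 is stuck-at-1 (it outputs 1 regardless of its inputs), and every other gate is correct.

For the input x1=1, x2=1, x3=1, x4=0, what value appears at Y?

Propagate with U6 forced: U1=0, U2=1, U3=0, U4=1, U5=1, U6=1 [stuck-at-1].
So Y = 1. (Without the fault it would be 0.)

1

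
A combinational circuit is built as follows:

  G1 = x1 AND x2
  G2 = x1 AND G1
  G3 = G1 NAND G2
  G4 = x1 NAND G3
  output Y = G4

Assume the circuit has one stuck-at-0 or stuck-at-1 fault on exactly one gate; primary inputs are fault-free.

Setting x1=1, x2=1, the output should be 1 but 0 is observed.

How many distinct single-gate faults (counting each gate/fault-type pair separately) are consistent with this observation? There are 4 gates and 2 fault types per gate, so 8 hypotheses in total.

Fault-free: G1=1, G2=1, G3=0, G4=1 → 1. Observed 0.
  G1 stuck-at-0: output 0 ✓
  G1 stuck-at-1: output 1 ✗
  G2 stuck-at-0: output 0 ✓
  G2 stuck-at-1: output 1 ✗
  G3 stuck-at-0: output 1 ✗
  G3 stuck-at-1: output 0 ✓
  G4 stuck-at-0: output 0 ✓
  G4 stuck-at-1: output 1 ✗
Consistent faults: {G1 stuck-at-0, G2 stuck-at-0, G3 stuck-at-1, G4 stuck-at-0} — 4 in all.

4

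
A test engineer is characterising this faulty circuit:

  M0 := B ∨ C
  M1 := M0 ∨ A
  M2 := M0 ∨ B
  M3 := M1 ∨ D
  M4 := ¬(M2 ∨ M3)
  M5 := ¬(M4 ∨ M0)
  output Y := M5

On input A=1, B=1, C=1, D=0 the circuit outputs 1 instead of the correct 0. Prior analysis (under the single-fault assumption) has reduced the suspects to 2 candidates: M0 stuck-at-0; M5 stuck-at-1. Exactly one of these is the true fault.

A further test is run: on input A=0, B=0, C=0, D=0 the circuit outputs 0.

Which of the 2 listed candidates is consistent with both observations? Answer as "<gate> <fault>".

Evaluate each candidate on input A=0, B=0, C=0, D=0:
  M0 stuck-at-0: M0=0 [stuck-at-0], M1=0, M2=0, M3=0, M4=1, M5=0 → 0 — matches
  M5 stuck-at-1: M0=0, M1=0, M2=0, M3=0, M4=1, M5=1 [stuck-at-1] → 1 — eliminated
Only M0 stuck-at-0 reproduces the observed 0.

M0 stuck-at-0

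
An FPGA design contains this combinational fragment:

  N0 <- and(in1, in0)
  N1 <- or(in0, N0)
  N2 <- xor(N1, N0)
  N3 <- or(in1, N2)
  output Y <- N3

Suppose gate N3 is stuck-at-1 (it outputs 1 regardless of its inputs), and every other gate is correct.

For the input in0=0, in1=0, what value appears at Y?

Propagate with N3 forced: N0=0, N1=0, N2=0, N3=1 [stuck-at-1].
So Y = 1. (Without the fault it would be 0.)

1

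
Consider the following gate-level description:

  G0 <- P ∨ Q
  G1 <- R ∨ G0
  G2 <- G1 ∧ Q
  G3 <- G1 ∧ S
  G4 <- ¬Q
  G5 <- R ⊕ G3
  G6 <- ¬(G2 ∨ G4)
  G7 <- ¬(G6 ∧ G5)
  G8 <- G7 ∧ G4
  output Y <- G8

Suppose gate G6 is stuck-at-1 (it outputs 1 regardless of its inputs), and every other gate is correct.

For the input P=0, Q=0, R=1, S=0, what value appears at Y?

Propagate with G6 forced: G0=0, G1=1, G2=0, G3=0, G4=1, G5=1, G6=1 [stuck-at-1], G7=0, G8=0.
So Y = 0. (Without the fault it would be 1.)

0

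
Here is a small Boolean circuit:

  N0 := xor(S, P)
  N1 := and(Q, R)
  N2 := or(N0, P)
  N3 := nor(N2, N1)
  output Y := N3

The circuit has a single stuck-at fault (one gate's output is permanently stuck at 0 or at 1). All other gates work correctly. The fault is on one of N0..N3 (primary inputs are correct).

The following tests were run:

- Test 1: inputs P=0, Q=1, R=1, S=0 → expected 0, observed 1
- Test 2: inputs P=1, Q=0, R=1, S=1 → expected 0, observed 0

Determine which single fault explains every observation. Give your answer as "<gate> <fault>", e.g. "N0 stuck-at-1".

Fault-free values for test 1 (P=0, Q=1, R=1, S=0): N0=0, N1=1, N2=0, N3=0, giving Y=0. Observed 1.
Test 1: faults giving observed 1 are {N1 stuck-at-0, N3 stuck-at-1}.
Test 2 (P=1, Q=0, R=1, S=1): fault-free N0=0, N1=0, N2=1, N3=0 → 0; observed 0. Eliminates N3 stuck-at-1.
Only N1 stuck-at-0 is consistent with every test.

N1 stuck-at-0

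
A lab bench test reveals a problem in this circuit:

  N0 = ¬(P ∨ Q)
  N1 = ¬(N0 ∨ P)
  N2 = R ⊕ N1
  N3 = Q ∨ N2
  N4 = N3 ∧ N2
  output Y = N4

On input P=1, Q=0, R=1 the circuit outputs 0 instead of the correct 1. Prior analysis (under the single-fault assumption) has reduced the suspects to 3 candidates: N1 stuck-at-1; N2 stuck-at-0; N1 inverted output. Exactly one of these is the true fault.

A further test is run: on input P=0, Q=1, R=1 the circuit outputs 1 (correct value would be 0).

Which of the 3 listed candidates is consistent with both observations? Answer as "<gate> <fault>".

Evaluate each candidate on input P=0, Q=1, R=1:
  N1 stuck-at-1: N0=0, N1=1 [stuck-at-1], N2=0, N3=1, N4=0 → 0 — eliminated
  N2 stuck-at-0: N0=0, N1=1, N2=0 [stuck-at-0], N3=1, N4=0 → 0 — eliminated
  N1 inverted output: N0=0, N1=0 [inverted output], N2=1, N3=1, N4=1 → 1 — matches
Only N1 inverted output reproduces the observed 1.

N1 inverted output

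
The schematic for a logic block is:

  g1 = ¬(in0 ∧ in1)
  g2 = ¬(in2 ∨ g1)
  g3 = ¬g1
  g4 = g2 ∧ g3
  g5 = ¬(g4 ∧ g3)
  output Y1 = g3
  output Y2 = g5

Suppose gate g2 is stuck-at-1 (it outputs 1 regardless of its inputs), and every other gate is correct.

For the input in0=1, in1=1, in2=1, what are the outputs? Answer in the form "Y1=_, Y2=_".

Propagate with g2 forced: g1=0, g2=1 [stuck-at-1], g3=1, g4=1, g5=0.
So the outputs are Y1=1, Y2=0. (Without the fault they would be Y1=1, Y2=1.)

Y1=1, Y2=0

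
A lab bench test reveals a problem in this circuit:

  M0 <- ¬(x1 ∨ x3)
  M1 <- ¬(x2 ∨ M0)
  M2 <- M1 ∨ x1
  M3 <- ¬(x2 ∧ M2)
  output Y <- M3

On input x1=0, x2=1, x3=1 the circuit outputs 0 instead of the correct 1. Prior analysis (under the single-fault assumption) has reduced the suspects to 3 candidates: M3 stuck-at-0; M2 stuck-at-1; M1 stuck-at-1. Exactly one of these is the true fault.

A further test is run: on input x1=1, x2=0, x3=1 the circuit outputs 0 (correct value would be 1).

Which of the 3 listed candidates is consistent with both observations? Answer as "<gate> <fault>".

M3 stuck-at-0

Evaluate each candidate on input x1=1, x2=0, x3=1:
  M3 stuck-at-0: M0=0, M1=1, M2=1, M3=0 [stuck-at-0] → 0 — matches
  M2 stuck-at-1: M0=0, M1=1, M2=1 [stuck-at-1], M3=1 → 1 — eliminated
  M1 stuck-at-1: M0=0, M1=1 [stuck-at-1], M2=1, M3=1 → 1 — eliminated
Only M3 stuck-at-0 reproduces the observed 0.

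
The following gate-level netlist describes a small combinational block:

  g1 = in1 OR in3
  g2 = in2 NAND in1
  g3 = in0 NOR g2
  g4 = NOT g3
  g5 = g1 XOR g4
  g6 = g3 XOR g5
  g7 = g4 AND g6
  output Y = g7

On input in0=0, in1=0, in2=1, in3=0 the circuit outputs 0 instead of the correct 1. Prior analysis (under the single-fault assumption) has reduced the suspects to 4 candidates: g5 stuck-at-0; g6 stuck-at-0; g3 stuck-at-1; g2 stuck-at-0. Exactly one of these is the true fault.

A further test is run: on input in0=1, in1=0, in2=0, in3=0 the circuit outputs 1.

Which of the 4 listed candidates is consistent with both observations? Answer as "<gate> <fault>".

Evaluate each candidate on input in0=1, in1=0, in2=0, in3=0:
  g5 stuck-at-0: g1=0, g2=1, g3=0, g4=1, g5=0 [stuck-at-0], g6=0, g7=0 → 0 — eliminated
  g6 stuck-at-0: g1=0, g2=1, g3=0, g4=1, g5=1, g6=0 [stuck-at-0], g7=0 → 0 — eliminated
  g3 stuck-at-1: g1=0, g2=1, g3=1 [stuck-at-1], g4=0, g5=0, g6=1, g7=0 → 0 — eliminated
  g2 stuck-at-0: g1=0, g2=0 [stuck-at-0], g3=0, g4=1, g5=1, g6=1, g7=1 → 1 — matches
Only g2 stuck-at-0 reproduces the observed 1.

g2 stuck-at-0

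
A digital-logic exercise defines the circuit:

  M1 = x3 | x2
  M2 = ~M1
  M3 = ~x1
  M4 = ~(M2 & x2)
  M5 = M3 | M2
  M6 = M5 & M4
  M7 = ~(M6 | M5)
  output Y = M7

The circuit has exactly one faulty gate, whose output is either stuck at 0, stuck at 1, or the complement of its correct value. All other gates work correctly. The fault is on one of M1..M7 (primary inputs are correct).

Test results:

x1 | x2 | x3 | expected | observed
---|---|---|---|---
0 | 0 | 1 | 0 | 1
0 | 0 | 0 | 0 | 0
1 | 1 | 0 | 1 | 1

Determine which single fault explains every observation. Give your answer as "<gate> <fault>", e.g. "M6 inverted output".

Fault-free values for test 1 (x1=0, x2=0, x3=1): M1=1, M2=0, M3=1, M4=1, M5=1, M6=1, M7=0, giving Y=0. Observed 1.
Test 1: faults giving observed 1 are {M3 stuck-at-0, M3 inverted output, M5 stuck-at-0, M5 inverted output, M7 stuck-at-1, M7 inverted output}.
Test 2 (x1=0, x2=0, x3=0): fault-free M1=0, M2=1, M3=1, M4=1, M5=1, M6=1, M7=0 → 0; observed 0. Eliminates M5 stuck-at-0, M5 inverted output, M7 stuck-at-1, M7 inverted output.
Test 3 (x1=1, x2=1, x3=0): fault-free M1=1, M2=0, M3=0, M4=1, M5=0, M6=0, M7=1 → 1; observed 1. Eliminates M3 inverted output.
Only M3 stuck-at-0 is consistent with every test.

M3 stuck-at-0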